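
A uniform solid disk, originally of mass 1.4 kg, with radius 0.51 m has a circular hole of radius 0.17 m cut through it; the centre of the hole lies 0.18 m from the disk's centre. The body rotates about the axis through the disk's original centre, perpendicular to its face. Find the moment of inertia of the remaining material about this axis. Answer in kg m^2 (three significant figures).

Unpierced body about its centre: I₀ = (1/2)MR² = (1/2)(1.4)(0.51)² = 0.18207 kg m^2.
The removed disk has mass m = M·(r/R)² = (1.4)(0.17/0.51)² = 0.15556 kg (same uniform areal density).
Its moment of inertia about the rotation axis (parallel-axis theorem): I_hole = (1/2)mr² + md² = (1/2)(0.15556)(0.17)² + (0.15556)(0.18)² = 0.0072878 kg m^2.
Treating the hole as negative mass, I = I₀ − I_hole = 0.18207 − 0.0072878 = 0.17478 kg m^2.

0.175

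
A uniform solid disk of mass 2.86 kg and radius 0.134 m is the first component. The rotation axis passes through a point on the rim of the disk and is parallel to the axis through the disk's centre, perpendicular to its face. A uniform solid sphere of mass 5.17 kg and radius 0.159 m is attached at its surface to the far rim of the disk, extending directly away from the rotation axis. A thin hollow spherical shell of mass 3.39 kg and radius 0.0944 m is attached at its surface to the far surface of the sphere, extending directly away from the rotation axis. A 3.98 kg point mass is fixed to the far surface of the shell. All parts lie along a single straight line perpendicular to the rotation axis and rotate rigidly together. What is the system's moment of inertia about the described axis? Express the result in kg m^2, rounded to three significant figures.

Solid disk: I_cm = (1/2)MR² = (1/2)(2.86)(0.134)² = 0.025677 kg m^2; centre at d = 0.134 m, so the parallel axis theorem gives I = 0.025677 + (2.86)(0.134)² = 0.077031 kg m^2.
Solid sphere: I_cm = (2/5)MR² = (2/5)(5.17)(0.159)² = 0.052281 kg m^2; centre at d = 0.134 + 0.134 + 0.159 = 0.427 m, so the parallel axis theorem gives I = 0.052281 + (5.17)(0.427)² = 0.99492 kg m^2.
Spherical shell: I_cm = (2/3)MR² = (2/3)(3.39)(0.0944)² = 0.02014 kg m^2; centre at d = 0.134 + 0.134 + 0.159 + 0.159 + 0.0944 = 0.6804 m, so the parallel axis theorem gives I = 0.02014 + (3.39)(0.6804)² = 1.5895 kg m^2.
Point mass: I_cm = 0; centre at d = 0.134 + 0.134 + 0.159 + 0.159 + 0.0944 + 0.0944 = 0.7748 m, so the parallel axis theorem gives I = 0 + (3.98)(0.7748)² = 2.3893 kg m^2.
Total I = 0.077031 + 0.99492 + 1.5895 + 2.3893 = 5.0507 kg m^2.

5.05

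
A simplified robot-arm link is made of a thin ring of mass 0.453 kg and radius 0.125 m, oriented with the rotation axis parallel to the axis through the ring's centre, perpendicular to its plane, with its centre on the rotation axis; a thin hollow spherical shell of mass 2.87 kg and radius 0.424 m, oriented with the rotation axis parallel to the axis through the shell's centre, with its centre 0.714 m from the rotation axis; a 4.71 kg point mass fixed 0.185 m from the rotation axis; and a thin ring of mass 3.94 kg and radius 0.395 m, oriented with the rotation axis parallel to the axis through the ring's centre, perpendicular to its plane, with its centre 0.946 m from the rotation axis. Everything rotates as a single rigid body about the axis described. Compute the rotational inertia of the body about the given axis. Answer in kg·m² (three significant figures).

Thin ring: I_cm = MR² = (0.453)(0.125)² = 0.0070781 kg·m²; axis through the centre, so I = 0.0070781 kg·m².
Spherical shell: I_cm = (2/3)MR² = (2/3)(2.87)(0.424)² = 0.34397 kg·m²; centre at d = 0.714 m, so I = I_cm + Md² gives I = 0.34397 + (2.87)(0.714)² = 1.8071 kg·m².
Point mass: I_cm = 0; centre at d = 0.185 m, so I = I_cm + Md² gives I = 0 + (4.71)(0.185)² = 0.1612 kg·m².
Thin ring: I_cm = MR² = (3.94)(0.395)² = 0.61474 kg·m²; centre at d = 0.946 m, so I = I_cm + Md² gives I = 0.61474 + (3.94)(0.946)² = 4.1407 kg·m².
Total I = 0.0070781 + 1.8071 + 0.1612 + 4.1407 = 6.1161 kg·m².

6.12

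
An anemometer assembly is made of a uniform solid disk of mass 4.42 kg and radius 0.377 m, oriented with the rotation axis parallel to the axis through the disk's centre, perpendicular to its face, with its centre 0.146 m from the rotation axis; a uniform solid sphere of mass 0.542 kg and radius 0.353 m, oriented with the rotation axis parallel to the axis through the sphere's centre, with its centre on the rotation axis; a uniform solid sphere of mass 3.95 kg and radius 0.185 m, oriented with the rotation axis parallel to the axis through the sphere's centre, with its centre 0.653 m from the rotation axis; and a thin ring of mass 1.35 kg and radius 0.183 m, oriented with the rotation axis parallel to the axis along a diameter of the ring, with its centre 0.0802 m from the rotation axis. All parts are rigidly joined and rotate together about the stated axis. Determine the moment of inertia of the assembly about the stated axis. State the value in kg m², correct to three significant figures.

Solid disk: I_cm = (1/2)MR² = (1/2)(4.42)(0.377)² = 0.31411 kg m²; centre at d = 0.146 m, so I = I_cm + Md² gives I = 0.31411 + (4.42)(0.146)² = 0.40832 kg m².
Solid sphere: I_cm = (2/5)MR² = (2/5)(0.542)(0.353)² = 0.027015 kg m²; axis through the centre, so I = 0.027015 kg m².
Solid sphere: I_cm = (2/5)MR² = (2/5)(3.95)(0.185)² = 0.054075 kg m²; centre at d = 0.653 m, so I = I_cm + Md² gives I = 0.054075 + (3.95)(0.653)² = 1.7384 kg m².
Thin ring: I_cm = (1/2)MR² = (1/2)(1.35)(0.183)² = 0.022605 kg m²; centre at d = 0.0802 m, so I = I_cm + Md² gives I = 0.022605 + (1.35)(0.0802)² = 0.031288 kg m².
Total I = 0.40832 + 0.027015 + 1.7384 + 0.031288 = 2.205 kg m².

2.21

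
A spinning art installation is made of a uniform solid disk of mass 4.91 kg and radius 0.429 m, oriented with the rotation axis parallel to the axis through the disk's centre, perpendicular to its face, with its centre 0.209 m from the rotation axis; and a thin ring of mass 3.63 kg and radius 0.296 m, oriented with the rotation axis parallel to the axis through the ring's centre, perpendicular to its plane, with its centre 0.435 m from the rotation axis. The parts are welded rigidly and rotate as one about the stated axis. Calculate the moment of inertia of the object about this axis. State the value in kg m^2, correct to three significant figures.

Solid disk: I_cm = (1/2)MR² = (1/2)(4.91)(0.429)² = 0.45182 kg m^2; centre at d = 0.209 m, so I = I_cm + Md² gives I = 0.45182 + (4.91)(0.209)² = 0.66629 kg m^2.
Thin ring: I_cm = MR² = (3.63)(0.296)² = 0.31805 kg m^2; centre at d = 0.435 m, so I = I_cm + Md² gives I = 0.31805 + (3.63)(0.435)² = 1.0049 kg m^2.
Total I = 0.66629 + 1.0049 = 1.6712 kg m^2.

1.67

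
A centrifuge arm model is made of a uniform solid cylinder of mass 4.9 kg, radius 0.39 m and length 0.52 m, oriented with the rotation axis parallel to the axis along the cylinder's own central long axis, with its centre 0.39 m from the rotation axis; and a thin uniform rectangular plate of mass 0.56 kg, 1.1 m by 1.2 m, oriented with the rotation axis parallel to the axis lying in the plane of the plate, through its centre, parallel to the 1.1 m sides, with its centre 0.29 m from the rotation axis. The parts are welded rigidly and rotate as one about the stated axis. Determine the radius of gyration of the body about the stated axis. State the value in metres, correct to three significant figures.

0.475

Solid cylinder: I_cm = (1/2)MR² = (1/2)(4.9)(0.39)² = 0.37265 kg·m²; centre at d = 0.39 m, so the parallel axis theorem gives I = 0.37265 + (4.9)(0.39)² = 1.1179 kg·m².
Rectangular plate: I_cm = (1/12)Mb² = (1/12)(0.56)(1.2)² = 0.0672 kg·m²; centre at d = 0.29 m, so the parallel axis theorem gives I = 0.0672 + (0.56)(0.29)² = 0.1143 kg·m².
Total I = 1.2322 kg·m²; total mass M = 5.46 kg.
k = √(I/M) = √(1.2322/5.46) = 0.47506 m.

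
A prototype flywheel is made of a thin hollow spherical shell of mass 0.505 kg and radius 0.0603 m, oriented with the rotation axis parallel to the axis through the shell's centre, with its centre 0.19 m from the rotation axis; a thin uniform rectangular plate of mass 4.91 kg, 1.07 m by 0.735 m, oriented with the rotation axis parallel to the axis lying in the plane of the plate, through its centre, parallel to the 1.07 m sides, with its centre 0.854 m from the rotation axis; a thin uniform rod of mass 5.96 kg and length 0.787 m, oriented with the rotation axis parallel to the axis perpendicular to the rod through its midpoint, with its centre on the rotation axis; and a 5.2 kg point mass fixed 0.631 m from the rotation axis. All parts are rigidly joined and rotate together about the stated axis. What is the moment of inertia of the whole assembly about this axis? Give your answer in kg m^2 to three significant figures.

6.20

Spherical shell: I_cm = (2/3)MR² = (2/3)(0.505)(0.0603)² = 0.0012242 kg m^2; centre at d = 0.19 m, so the parallel axis theorem gives I = 0.0012242 + (0.505)(0.19)² = 0.019455 kg m^2.
Rectangular plate: I_cm = (1/12)Mb² = (1/12)(4.91)(0.735)² = 0.22104 kg m^2; centre at d = 0.854 m, so the parallel axis theorem gives I = 0.22104 + (4.91)(0.854)² = 3.802 kg m^2.
Thin rod: I_cm = (1/12)ML² = (1/12)(5.96)(0.787)² = 0.30762 kg m^2; axis through the centre, so I = 0.30762 kg m^2.
Point mass: I_cm = 0; centre at d = 0.631 m, so the parallel axis theorem gives I = 0 + (5.2)(0.631)² = 2.0704 kg m^2.
Total I = 0.019455 + 3.802 + 0.30762 + 2.0704 = 6.1995 kg m^2.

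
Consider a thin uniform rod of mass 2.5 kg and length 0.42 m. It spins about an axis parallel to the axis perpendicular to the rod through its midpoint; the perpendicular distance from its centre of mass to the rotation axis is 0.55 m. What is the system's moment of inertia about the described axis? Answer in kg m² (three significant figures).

0.793

I_cm = (1/12)ML² = (1/12)(2.5)(0.42)² = 0.03675 kg m²; centre at d = 0.55 m, so the parallel axis theorem gives I = 0.03675 + (2.5)(0.55)² = 0.793 kg m².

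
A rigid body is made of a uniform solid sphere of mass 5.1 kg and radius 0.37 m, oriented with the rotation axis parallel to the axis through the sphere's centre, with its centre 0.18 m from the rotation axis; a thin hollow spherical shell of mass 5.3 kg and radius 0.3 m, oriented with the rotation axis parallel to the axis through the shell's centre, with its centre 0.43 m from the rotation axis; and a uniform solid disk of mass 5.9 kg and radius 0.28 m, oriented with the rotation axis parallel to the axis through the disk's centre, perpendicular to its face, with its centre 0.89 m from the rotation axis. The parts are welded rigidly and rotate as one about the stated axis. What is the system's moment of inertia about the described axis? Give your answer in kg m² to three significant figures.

Solid sphere: I_cm = (2/5)MR² = (2/5)(5.1)(0.37)² = 0.27928 kg m²; centre at d = 0.18 m, so the parallel axis theorem gives I = 0.27928 + (5.1)(0.18)² = 0.44452 kg m².
Spherical shell: I_cm = (2/3)MR² = (2/3)(5.3)(0.3)² = 0.318 kg m²; centre at d = 0.43 m, so the parallel axis theorem gives I = 0.318 + (5.3)(0.43)² = 1.298 kg m².
Solid disk: I_cm = (1/2)MR² = (1/2)(5.9)(0.28)² = 0.23128 kg m²; centre at d = 0.89 m, so the parallel axis theorem gives I = 0.23128 + (5.9)(0.89)² = 4.9047 kg m².
Total I = 0.44452 + 1.298 + 4.9047 = 6.6472 kg m².

6.65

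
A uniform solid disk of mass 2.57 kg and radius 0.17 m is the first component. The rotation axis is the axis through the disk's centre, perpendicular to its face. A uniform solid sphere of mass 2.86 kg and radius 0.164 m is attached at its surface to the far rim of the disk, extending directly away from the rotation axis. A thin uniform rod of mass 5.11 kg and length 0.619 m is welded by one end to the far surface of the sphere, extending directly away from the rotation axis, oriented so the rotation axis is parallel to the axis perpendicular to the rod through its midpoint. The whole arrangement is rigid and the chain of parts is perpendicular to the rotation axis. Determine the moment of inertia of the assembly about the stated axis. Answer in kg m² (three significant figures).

Solid disk: I_cm = (1/2)MR² = (1/2)(2.57)(0.17)² = 0.037137 kg m²; axis through the centre, so I = 0.037137 kg m².
Solid sphere: I_cm = (2/5)MR² = (2/5)(2.86)(0.164)² = 0.030769 kg m²; centre at d = 0.17 + 0.164 = 0.334 m, so I = I_cm + Md² gives I = 0.030769 + (2.86)(0.334)² = 0.34982 kg m².
Thin rod: I_cm = (1/12)ML² = (1/12)(5.11)(0.619)² = 0.16316 kg m²; centre at d = 0.17 + 0.164 + 0.164 + 0.3095 = 0.8075 m, so I = I_cm + Md² gives I = 0.16316 + (5.11)(0.8075)² = 3.4952 kg m².
Total I = 0.037137 + 0.34982 + 3.4952 = 3.8821 kg m².

3.88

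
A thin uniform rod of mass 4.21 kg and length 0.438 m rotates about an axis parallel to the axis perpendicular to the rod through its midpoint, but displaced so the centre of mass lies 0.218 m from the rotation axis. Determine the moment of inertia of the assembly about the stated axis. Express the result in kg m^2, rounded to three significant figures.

0.267

I_cm = (1/12)ML² = (1/12)(4.21)(0.438)² = 0.067305 kg m^2; centre at d = 0.218 m, so I = I_cm + Md² gives I = 0.067305 + (4.21)(0.218)² = 0.26738 kg m^2.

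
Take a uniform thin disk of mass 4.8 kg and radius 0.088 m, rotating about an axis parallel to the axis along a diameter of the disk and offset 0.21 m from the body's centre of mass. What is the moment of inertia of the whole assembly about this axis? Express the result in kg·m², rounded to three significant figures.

I_cm = (1/4)MR² = (1/4)(4.8)(0.088)² = 0.0092928 kg·m²; centre at d = 0.21 m, so the parallel axis theorem gives I = 0.0092928 + (4.8)(0.21)² = 0.22097 kg·m².

0.221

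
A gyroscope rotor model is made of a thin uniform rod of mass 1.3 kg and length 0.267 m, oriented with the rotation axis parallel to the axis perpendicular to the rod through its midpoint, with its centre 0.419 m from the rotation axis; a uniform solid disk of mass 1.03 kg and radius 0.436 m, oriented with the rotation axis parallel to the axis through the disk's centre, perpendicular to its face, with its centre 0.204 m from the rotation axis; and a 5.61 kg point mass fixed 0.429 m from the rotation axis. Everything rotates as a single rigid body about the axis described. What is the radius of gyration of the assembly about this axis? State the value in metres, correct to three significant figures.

Thin rod: I_cm = (1/12)ML² = (1/12)(1.3)(0.267)² = 0.007723 kg m²; centre at d = 0.419 m, so I = I_cm + Md² gives I = 0.007723 + (1.3)(0.419)² = 0.23595 kg m².
Solid disk: I_cm = (1/2)MR² = (1/2)(1.03)(0.436)² = 0.097899 kg m²; centre at d = 0.204 m, so I = I_cm + Md² gives I = 0.097899 + (1.03)(0.204)² = 0.14076 kg m².
Point mass: I_cm = 0; centre at d = 0.429 m, so I = I_cm + Md² gives I = 0 + (5.61)(0.429)² = 1.0325 kg m².
Total I = 1.4092 kg m²; total mass M = 7.94 kg.
k = √(I/M) = √(1.4092/7.94) = 0.42128 m.

0.421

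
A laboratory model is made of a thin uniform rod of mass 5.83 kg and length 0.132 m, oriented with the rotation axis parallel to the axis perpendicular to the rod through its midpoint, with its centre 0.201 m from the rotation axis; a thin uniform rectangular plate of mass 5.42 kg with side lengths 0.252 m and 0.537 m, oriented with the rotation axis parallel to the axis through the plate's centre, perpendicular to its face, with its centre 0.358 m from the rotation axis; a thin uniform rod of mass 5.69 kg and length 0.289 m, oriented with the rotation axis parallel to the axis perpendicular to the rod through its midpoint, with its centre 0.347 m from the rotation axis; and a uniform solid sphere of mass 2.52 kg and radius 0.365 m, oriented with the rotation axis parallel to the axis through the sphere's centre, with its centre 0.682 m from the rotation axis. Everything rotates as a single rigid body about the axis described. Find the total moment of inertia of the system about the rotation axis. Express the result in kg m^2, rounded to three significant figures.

3.13

Thin rod: I_cm = (1/12)ML² = (1/12)(5.83)(0.132)² = 0.0084652 kg m^2; centre at d = 0.201 m, so the parallel axis theorem gives I = 0.0084652 + (5.83)(0.201)² = 0.244 kg m^2.
Rectangular plate: I_cm = (1/12)M(a²+b²) = (1/12)(5.42)[(0.252)² + (0.537)²] = 0.15893 kg m^2; centre at d = 0.358 m, so the parallel axis theorem gives I = 0.15893 + (5.42)(0.358)² = 0.85358 kg m^2.
Thin rod: I_cm = (1/12)ML² = (1/12)(5.69)(0.289)² = 0.039603 kg m^2; centre at d = 0.347 m, so the parallel axis theorem gives I = 0.039603 + (5.69)(0.347)² = 0.72473 kg m^2.
Solid sphere: I_cm = (2/5)MR² = (2/5)(2.52)(0.365)² = 0.13429 kg m^2; centre at d = 0.682 m, so the parallel axis theorem gives I = 0.13429 + (2.52)(0.682)² = 1.3064 kg m^2.
Total I = 0.244 + 0.85358 + 0.72473 + 1.3064 = 3.1287 kg m^2.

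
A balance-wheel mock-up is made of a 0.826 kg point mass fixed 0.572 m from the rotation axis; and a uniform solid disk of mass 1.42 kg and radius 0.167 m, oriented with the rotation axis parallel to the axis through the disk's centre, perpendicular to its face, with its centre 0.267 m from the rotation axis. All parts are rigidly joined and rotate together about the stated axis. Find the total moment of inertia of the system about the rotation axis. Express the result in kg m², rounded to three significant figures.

0.391

Point mass: I_cm = 0; centre at d = 0.572 m, so I = I_cm + Md² gives I = 0 + (0.826)(0.572)² = 0.27025 kg m².
Solid disk: I_cm = (1/2)MR² = (1/2)(1.42)(0.167)² = 0.019801 kg m²; centre at d = 0.267 m, so I = I_cm + Md² gives I = 0.019801 + (1.42)(0.267)² = 0.12103 kg m².
Total I = 0.27025 + 0.12103 = 0.39129 kg m².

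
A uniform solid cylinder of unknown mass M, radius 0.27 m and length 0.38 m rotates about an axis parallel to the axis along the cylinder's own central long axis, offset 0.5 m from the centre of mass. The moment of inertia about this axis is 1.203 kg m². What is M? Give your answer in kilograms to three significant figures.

4.20

I = I_cm + Md² = (1/2)MR² + Md² = M·[0.5·(0.27)² + (0.5)²] = M·0.28645.
So M = 1.203 / 0.28645 = 4.1997 kg.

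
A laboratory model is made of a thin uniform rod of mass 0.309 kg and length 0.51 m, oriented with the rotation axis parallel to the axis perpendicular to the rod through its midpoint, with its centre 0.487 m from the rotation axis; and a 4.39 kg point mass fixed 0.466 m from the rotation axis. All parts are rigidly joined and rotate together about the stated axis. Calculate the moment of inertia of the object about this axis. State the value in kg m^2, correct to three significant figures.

Thin rod: I_cm = (1/12)ML² = (1/12)(0.309)(0.51)² = 0.0066976 kg m^2; centre at d = 0.487 m, so I = I_cm + Md² gives I = 0.0066976 + (0.309)(0.487)² = 0.079983 kg m^2.
Point mass: I_cm = 0; centre at d = 0.466 m, so I = I_cm + Md² gives I = 0 + (4.39)(0.466)² = 0.95331 kg m^2.
Total I = 0.079983 + 0.95331 = 1.0333 kg m^2.

1.03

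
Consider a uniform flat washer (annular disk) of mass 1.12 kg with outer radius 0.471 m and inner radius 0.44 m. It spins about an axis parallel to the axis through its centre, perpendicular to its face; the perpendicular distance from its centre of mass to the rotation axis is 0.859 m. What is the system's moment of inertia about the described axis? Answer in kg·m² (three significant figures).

1.06

I_cm = (1/2)M(R²+r²) = (1/2)(1.12)[(0.471)² + (0.44)²] = 0.23265 kg·m²; centre at d = 0.859 m, so I = I_cm + Md² gives I = 0.23265 + (1.12)(0.859)² = 1.0591 kg·m².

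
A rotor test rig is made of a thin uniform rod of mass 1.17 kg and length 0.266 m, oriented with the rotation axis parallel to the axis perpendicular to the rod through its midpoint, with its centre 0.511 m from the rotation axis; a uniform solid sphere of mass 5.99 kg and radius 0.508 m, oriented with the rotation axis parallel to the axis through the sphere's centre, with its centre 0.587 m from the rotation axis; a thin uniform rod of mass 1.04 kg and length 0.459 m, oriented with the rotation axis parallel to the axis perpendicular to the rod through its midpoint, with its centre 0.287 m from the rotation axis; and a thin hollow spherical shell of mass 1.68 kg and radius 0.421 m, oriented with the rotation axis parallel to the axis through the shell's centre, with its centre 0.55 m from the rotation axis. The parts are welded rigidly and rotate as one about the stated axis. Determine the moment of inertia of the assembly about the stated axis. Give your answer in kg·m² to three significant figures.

Thin rod: I_cm = (1/12)ML² = (1/12)(1.17)(0.266)² = 0.0068987 kg·m²; centre at d = 0.511 m, so the parallel axis theorem gives I = 0.0068987 + (1.17)(0.511)² = 0.31241 kg·m².
Solid sphere: I_cm = (2/5)MR² = (2/5)(5.99)(0.508)² = 0.61832 kg·m²; centre at d = 0.587 m, so the parallel axis theorem gives I = 0.61832 + (5.99)(0.587)² = 2.6823 kg·m².
Thin rod: I_cm = (1/12)ML² = (1/12)(1.04)(0.459)² = 0.018259 kg·m²; centre at d = 0.287 m, so the parallel axis theorem gives I = 0.018259 + (1.04)(0.287)² = 0.10392 kg·m².
Spherical shell: I_cm = (2/3)MR² = (2/3)(1.68)(0.421)² = 0.19851 kg·m²; centre at d = 0.55 m, so the parallel axis theorem gives I = 0.19851 + (1.68)(0.55)² = 0.70671 kg·m².
Total I = 0.31241 + 2.6823 + 0.10392 + 0.70671 = 3.8053 kg·m².

3.81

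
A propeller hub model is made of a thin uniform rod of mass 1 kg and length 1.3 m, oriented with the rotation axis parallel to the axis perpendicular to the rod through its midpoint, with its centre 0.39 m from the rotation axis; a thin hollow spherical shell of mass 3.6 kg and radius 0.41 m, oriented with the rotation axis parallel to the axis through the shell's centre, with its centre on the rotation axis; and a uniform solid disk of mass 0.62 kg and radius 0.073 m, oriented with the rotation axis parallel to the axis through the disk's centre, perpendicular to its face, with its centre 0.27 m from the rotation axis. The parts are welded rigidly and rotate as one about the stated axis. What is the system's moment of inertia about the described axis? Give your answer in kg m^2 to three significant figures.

Thin rod: I_cm = (1/12)ML² = (1/12)(1)(1.3)² = 0.14083 kg m^2; centre at d = 0.39 m, so the parallel axis theorem gives I = 0.14083 + (1)(0.39)² = 0.29293 kg m^2.
Spherical shell: I_cm = (2/3)MR² = (2/3)(3.6)(0.41)² = 0.40344 kg m^2; axis through the centre, so I = 0.40344 kg m^2.
Solid disk: I_cm = (1/2)MR² = (1/2)(0.62)(0.073)² = 0.001652 kg m^2; centre at d = 0.27 m, so the parallel axis theorem gives I = 0.001652 + (0.62)(0.27)² = 0.04685 kg m^2.
Total I = 0.29293 + 0.40344 + 0.04685 = 0.74322 kg m^2.

0.743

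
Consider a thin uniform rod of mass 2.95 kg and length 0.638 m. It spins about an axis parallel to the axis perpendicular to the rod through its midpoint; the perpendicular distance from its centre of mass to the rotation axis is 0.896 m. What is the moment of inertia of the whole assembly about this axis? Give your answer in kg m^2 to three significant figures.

I_cm = (1/12)ML² = (1/12)(2.95)(0.638)² = 0.10006 kg m^2; centre at d = 0.896 m, so the parallel axis theorem gives I = 0.10006 + (2.95)(0.896)² = 2.4684 kg m^2.

2.47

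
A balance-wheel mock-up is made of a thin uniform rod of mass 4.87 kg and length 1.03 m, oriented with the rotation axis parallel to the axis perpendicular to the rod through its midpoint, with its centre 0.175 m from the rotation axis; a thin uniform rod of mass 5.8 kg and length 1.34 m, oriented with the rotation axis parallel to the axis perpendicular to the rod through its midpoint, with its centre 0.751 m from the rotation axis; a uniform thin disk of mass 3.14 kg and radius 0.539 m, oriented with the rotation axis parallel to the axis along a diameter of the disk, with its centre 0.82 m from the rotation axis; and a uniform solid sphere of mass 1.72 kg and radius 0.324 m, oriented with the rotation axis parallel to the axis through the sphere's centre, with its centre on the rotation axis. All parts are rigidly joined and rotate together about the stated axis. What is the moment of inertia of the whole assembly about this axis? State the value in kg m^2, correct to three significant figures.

7.13

Thin rod: I_cm = (1/12)ML² = (1/12)(4.87)(1.03)² = 0.43055 kg m^2; centre at d = 0.175 m, so the parallel axis theorem gives I = 0.43055 + (4.87)(0.175)² = 0.57969 kg m^2.
Thin rod: I_cm = (1/12)ML² = (1/12)(5.8)(1.34)² = 0.86787 kg m^2; centre at d = 0.751 m, so the parallel axis theorem gives I = 0.86787 + (5.8)(0.751)² = 4.1391 kg m^2.
Thin disk: I_cm = (1/4)MR² = (1/4)(3.14)(0.539)² = 0.22806 kg m^2; centre at d = 0.82 m, so the parallel axis theorem gives I = 0.22806 + (3.14)(0.82)² = 2.3394 kg m^2.
Solid sphere: I_cm = (2/5)MR² = (2/5)(1.72)(0.324)² = 0.072223 kg m^2; axis through the centre, so I = 0.072223 kg m^2.
Total I = 0.57969 + 4.1391 + 2.3394 + 0.072223 = 7.1304 kg m^2.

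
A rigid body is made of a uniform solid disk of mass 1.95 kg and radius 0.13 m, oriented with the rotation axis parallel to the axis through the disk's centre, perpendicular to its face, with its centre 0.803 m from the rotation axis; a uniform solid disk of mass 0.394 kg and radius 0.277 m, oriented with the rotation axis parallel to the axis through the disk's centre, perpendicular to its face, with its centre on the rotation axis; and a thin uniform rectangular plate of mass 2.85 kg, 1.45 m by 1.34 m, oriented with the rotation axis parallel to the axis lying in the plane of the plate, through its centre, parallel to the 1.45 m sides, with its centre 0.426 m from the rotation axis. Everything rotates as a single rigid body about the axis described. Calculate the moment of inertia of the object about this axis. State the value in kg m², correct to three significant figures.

Solid disk: I_cm = (1/2)MR² = (1/2)(1.95)(0.13)² = 0.016478 kg m²; centre at d = 0.803 m, so the parallel axis theorem gives I = 0.016478 + (1.95)(0.803)² = 1.2739 kg m².
Solid disk: I_cm = (1/2)MR² = (1/2)(0.394)(0.277)² = 0.015116 kg m²; axis through the centre, so I = 0.015116 kg m².
Rectangular plate: I_cm = (1/12)Mb² = (1/12)(2.85)(1.34)² = 0.42646 kg m²; centre at d = 0.426 m, so the parallel axis theorem gives I = 0.42646 + (2.85)(0.426)² = 0.94366 kg m².
Total I = 1.2739 + 0.015116 + 0.94366 = 2.2326 kg m².

2.23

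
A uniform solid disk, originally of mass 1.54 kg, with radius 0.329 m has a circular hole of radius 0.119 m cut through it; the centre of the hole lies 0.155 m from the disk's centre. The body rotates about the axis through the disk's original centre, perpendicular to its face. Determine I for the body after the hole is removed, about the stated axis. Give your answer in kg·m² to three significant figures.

Unpierced body about its centre: I₀ = (1/2)MR² = (1/2)(1.54)(0.329)² = 0.083346 kg·m².
The removed disk has mass m = M·(r/R)² = (1.54)(0.119/0.329)² = 0.20148 kg (same uniform areal density).
Its moment of inertia about the rotation axis (parallel-axis theorem): I_hole = (1/2)mr² + md² = (1/2)(0.20148)(0.119)² + (0.20148)(0.155)² = 0.006267 kg·m².
Treating the hole as negative mass, I = I₀ − I_hole = 0.083346 − 0.006267 = 0.077079 kg·m².

0.0771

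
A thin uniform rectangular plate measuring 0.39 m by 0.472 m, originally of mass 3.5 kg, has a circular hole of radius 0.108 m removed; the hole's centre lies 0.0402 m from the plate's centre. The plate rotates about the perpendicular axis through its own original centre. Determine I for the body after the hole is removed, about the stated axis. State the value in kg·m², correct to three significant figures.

0.104

Unpierced body about its centre: I₀ = (1/12)M(a²+b²) = (1/12)(3.5)[(0.39)² + (0.472)²] = 0.10934 kg·m².
The removed disk has mass m = M·πr²/(ab) = (3.5)·π(0.108)²/(0.39·0.472) = 0.69672 kg (same uniform areal density).
Its moment of inertia about the rotation axis (parallel-axis theorem): I_hole = (1/2)mr² + md² = (1/2)(0.69672)(0.108)² + (0.69672)(0.0402)² = 0.0051892 kg·m².
Treating the hole as negative mass, I = I₀ − I_hole = 0.10934 − 0.0051892 = 0.10415 kg·m².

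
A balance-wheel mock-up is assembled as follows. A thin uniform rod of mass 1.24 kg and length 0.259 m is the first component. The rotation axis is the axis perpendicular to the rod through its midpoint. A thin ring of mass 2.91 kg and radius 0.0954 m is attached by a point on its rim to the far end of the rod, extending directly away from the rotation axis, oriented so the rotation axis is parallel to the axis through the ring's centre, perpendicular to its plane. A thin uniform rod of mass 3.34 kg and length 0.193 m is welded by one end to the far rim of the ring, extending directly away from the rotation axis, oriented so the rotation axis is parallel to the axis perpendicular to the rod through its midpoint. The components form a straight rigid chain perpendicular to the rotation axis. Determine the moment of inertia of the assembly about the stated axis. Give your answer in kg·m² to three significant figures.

0.771

Thin rod: I_cm = (1/12)ML² = (1/12)(1.24)(0.259)² = 0.0069317 kg·m²; axis through the centre, so I = 0.0069317 kg·m².
Thin ring: I_cm = MR² = (2.91)(0.0954)² = 0.026484 kg·m²; centre at d = 0.1295 + 0.0954 = 0.2249 m, so I = I_cm + Md² gives I = 0.026484 + (2.91)(0.2249)² = 0.17367 kg·m².
Thin rod: I_cm = (1/12)ML² = (1/12)(3.34)(0.193)² = 0.010368 kg·m²; centre at d = 0.1295 + 0.0954 + 0.0954 + 0.0965 = 0.4168 m, so I = I_cm + Md² gives I = 0.010368 + (3.34)(0.4168)² = 0.5906 kg·m².
Total I = 0.0069317 + 0.17367 + 0.5906 = 0.7712 kg·m².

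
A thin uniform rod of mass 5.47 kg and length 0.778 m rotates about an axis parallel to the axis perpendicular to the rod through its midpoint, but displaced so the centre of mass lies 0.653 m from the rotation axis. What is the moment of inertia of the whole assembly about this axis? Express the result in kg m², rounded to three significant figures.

I_cm = (1/12)ML² = (1/12)(5.47)(0.778)² = 0.27591 kg m²; centre at d = 0.653 m, so the parallel axis theorem gives I = 0.27591 + (5.47)(0.653)² = 2.6084 kg m².

2.61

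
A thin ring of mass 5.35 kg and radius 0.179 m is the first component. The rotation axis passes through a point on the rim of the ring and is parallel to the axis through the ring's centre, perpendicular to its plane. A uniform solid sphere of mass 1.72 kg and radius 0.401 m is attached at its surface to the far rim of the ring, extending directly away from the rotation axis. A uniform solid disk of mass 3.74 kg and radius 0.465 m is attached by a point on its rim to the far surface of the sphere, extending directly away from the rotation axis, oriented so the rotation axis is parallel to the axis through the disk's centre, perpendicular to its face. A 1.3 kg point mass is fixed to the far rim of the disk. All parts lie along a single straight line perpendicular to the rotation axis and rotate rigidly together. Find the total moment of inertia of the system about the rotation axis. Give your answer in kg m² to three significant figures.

Thin ring: I_cm = MR² = (5.35)(0.179)² = 0.17142 kg m²; centre at d = 0.179 m, so the parallel axis theorem gives I = 0.17142 + (5.35)(0.179)² = 0.34284 kg m².
Solid sphere: I_cm = (2/5)MR² = (2/5)(1.72)(0.401)² = 0.11063 kg m²; centre at d = 0.179 + 0.179 + 0.401 = 0.759 m, so the parallel axis theorem gives I = 0.11063 + (1.72)(0.759)² = 1.1015 kg m².
Solid disk: I_cm = (1/2)MR² = (1/2)(3.74)(0.465)² = 0.40434 kg m²; centre at d = 0.179 + 0.179 + 0.401 + 0.401 + 0.465 = 1.625 m, so the parallel axis theorem gives I = 0.40434 + (3.74)(1.625)² = 10.28 kg m².
Point mass: I_cm = 0; centre at d = 0.179 + 0.179 + 0.401 + 0.401 + 0.465 + 0.465 = 2.09 m, so the parallel axis theorem gives I = 0 + (1.3)(2.09)² = 5.6785 kg m².
Total I = 0.34284 + 1.1015 + 10.28 + 5.6785 = 17.403 kg m².

17.4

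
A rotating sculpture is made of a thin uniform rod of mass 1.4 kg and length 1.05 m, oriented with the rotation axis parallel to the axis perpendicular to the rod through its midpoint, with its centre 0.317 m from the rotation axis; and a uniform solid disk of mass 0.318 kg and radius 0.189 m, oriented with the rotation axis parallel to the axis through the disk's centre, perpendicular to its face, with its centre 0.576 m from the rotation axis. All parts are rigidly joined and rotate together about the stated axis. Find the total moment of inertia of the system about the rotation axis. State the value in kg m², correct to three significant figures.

0.380

Thin rod: I_cm = (1/12)ML² = (1/12)(1.4)(1.05)² = 0.12862 kg m²; centre at d = 0.317 m, so I = I_cm + Md² gives I = 0.12862 + (1.4)(0.317)² = 0.26931 kg m².
Solid disk: I_cm = (1/2)MR² = (1/2)(0.318)(0.189)² = 0.0056796 kg m²; centre at d = 0.576 m, so I = I_cm + Md² gives I = 0.0056796 + (0.318)(0.576)² = 0.11118 kg m².
Total I = 0.26931 + 0.11118 = 0.38049 kg m².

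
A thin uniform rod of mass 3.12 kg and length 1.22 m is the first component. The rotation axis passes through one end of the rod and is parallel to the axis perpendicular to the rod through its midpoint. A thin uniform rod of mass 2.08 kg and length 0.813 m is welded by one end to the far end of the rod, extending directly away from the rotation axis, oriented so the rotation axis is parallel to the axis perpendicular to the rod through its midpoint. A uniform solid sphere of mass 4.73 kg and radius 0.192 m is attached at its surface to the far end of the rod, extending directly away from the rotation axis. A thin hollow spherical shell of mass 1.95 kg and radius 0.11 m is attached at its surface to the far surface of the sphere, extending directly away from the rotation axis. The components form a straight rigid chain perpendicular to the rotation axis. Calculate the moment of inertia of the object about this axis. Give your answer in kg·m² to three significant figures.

Thin rod: I_cm = (1/12)ML² = (1/12)(3.12)(1.22)² = 0.38698 kg·m²; centre at d = 0.61 m, so the parallel axis theorem gives I = 0.38698 + (3.12)(0.61)² = 1.5479 kg·m².
Thin rod: I_cm = (1/12)ML² = (1/12)(2.08)(0.813)² = 0.11457 kg·m²; centre at d = 0.61 + 0.61 + 0.4065 = 1.6265 m, so the parallel axis theorem gives I = 0.11457 + (2.08)(1.6265)² = 5.6172 kg·m².
Solid sphere: I_cm = (2/5)MR² = (2/5)(4.73)(0.192)² = 0.069747 kg·m²; centre at d = 0.61 + 0.61 + 0.4065 + 0.4065 + 0.192 = 2.225 m, so the parallel axis theorem gives I = 0.069747 + (4.73)(2.225)² = 23.486 kg·m².
Spherical shell: I_cm = (2/3)MR² = (2/3)(1.95)(0.11)² = 0.01573 kg·m²; centre at d = 0.61 + 0.61 + 0.4065 + 0.4065 + 0.192 + 0.192 + 0.11 = 2.527 m, so the parallel axis theorem gives I = 0.01573 + (1.95)(2.527)² = 12.468 kg·m².
Total I = 1.5479 + 5.6172 + 23.486 + 12.468 = 43.119 kg·m².

43.1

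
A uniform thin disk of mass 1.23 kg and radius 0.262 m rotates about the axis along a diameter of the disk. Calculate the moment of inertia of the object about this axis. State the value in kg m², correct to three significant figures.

I_cm = (1/4)MR² = (1/4)(1.23)(0.262)² = 0.021108 kg m²; axis through the centre, so I = 0.021108 kg m².

0.0211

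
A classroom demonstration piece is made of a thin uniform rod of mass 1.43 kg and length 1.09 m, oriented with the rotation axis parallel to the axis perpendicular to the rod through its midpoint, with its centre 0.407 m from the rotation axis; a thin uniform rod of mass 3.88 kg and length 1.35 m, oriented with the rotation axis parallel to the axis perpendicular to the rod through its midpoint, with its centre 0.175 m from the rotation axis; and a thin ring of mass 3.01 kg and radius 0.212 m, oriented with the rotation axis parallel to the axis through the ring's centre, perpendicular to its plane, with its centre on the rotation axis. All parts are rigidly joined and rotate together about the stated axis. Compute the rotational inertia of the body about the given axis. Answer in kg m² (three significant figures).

1.22

Thin rod: I_cm = (1/12)ML² = (1/12)(1.43)(1.09)² = 0.14158 kg m²; centre at d = 0.407 m, so I = I_cm + Md² gives I = 0.14158 + (1.43)(0.407)² = 0.37846 kg m².
Thin rod: I_cm = (1/12)ML² = (1/12)(3.88)(1.35)² = 0.58927 kg m²; centre at d = 0.175 m, so I = I_cm + Md² gives I = 0.58927 + (3.88)(0.175)² = 0.7081 kg m².
Thin ring: I_cm = MR² = (3.01)(0.212)² = 0.13528 kg m²; axis through the centre, so I = 0.13528 kg m².
Total I = 0.37846 + 0.7081 + 0.13528 = 1.2218 kg m².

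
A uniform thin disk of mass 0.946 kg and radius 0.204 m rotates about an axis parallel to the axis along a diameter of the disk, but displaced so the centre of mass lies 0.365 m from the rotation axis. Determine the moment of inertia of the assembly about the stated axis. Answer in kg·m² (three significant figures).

0.136

I_cm = (1/4)MR² = (1/4)(0.946)(0.204)² = 0.0098422 kg·m²; centre at d = 0.365 m, so I = I_cm + Md² gives I = 0.0098422 + (0.946)(0.365)² = 0.13587 kg·m².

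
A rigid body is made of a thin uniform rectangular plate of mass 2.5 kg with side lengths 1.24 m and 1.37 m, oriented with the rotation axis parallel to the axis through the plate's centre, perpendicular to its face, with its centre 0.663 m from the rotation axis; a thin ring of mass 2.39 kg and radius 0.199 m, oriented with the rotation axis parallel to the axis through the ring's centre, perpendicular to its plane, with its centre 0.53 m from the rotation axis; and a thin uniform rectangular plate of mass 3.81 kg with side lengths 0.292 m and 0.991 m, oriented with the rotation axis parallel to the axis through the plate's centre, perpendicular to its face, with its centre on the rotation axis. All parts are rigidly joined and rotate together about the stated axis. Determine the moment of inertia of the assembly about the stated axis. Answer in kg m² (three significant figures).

Rectangular plate: I_cm = (1/12)M(a²+b²) = (1/12)(2.5)[(1.24)² + (1.37)²] = 0.71135 kg m²; centre at d = 0.663 m, so I = I_cm + Md² gives I = 0.71135 + (2.5)(0.663)² = 1.8103 kg m².
Thin ring: I_cm = MR² = (2.39)(0.199)² = 0.094646 kg m²; centre at d = 0.53 m, so I = I_cm + Md² gives I = 0.094646 + (2.39)(0.53)² = 0.766 kg m².
Rectangular plate: I_cm = (1/12)M(a²+b²) = (1/12)(3.81)[(0.292)² + (0.991)²] = 0.33888 kg m²; axis through the centre, so I = 0.33888 kg m².
Total I = 1.8103 + 0.766 + 0.33888 = 2.9152 kg m².

2.92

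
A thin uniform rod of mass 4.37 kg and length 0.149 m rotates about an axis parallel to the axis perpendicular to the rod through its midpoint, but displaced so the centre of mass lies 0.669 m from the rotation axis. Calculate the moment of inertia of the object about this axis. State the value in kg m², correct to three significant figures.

1.96

I_cm = (1/12)ML² = (1/12)(4.37)(0.149)² = 0.0080849 kg m²; centre at d = 0.669 m, so I = I_cm + Md² gives I = 0.0080849 + (4.37)(0.669)² = 1.9639 kg m².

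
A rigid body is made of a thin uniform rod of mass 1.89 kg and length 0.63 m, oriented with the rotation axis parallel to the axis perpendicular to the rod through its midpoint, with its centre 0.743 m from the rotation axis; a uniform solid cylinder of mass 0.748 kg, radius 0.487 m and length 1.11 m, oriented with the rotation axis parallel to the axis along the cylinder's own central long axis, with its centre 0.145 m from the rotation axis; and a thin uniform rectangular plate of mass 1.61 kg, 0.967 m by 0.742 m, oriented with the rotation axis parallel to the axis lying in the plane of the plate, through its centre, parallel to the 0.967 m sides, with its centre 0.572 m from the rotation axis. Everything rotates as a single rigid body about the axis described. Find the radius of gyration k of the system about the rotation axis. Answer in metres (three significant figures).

0.653

Thin rod: I_cm = (1/12)ML² = (1/12)(1.89)(0.63)² = 0.062512 kg m^2; centre at d = 0.743 m, so the parallel axis theorem gives I = 0.062512 + (1.89)(0.743)² = 1.1059 kg m^2.
Solid cylinder: I_cm = (1/2)MR² = (1/2)(0.748)(0.487)² = 0.088701 kg m^2; centre at d = 0.145 m, so the parallel axis theorem gives I = 0.088701 + (0.748)(0.145)² = 0.10443 kg m^2.
Rectangular plate: I_cm = (1/12)Mb² = (1/12)(1.61)(0.742)² = 0.073867 kg m^2; centre at d = 0.572 m, so the parallel axis theorem gives I = 0.073867 + (1.61)(0.572)² = 0.60063 kg m^2.
Total I = 1.8109 kg m^2; total mass M = 4.248 kg.
k = √(I/M) = √(1.8109/4.248) = 0.65292 m.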